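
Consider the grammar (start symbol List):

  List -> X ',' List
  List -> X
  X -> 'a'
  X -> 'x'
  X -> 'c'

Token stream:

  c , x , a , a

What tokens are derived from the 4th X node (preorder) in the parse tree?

[List [X c] , [List [X x] , [List [X a] , [List [X a]]]]]

a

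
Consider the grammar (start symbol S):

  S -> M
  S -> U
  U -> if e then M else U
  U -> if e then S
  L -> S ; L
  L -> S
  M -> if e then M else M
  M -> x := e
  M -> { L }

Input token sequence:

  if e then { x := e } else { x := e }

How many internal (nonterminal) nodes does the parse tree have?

[S [M if e then [M { [L [S [M x := e]]] }] else [M { [L [S [M x := e]]] }]]]

10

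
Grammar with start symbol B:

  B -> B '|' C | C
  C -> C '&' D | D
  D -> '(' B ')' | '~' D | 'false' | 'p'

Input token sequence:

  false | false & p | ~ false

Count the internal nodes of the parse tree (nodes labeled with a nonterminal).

[B [B [B [C [D false]]] | [C [C [D false]] & [D p]]] | [C [D ~ [D false]]]]

12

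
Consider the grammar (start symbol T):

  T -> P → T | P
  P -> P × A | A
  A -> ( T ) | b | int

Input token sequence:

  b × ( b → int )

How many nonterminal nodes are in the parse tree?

[T [P [P [A b]] × [A ( [T [P [A b]] → [T [P [A int]]]] )]]]

11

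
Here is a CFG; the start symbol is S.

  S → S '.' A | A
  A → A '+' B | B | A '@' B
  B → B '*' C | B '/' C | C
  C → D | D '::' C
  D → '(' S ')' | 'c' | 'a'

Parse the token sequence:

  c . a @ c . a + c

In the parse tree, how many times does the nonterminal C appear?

[S [S [S [A [B [C [D c]]]]] . [A [A [B [C [D a]]]] @ [B [C [D c]]]]] . [A [A [B [C [D a]]]] + [B [C [D c]]]]]

5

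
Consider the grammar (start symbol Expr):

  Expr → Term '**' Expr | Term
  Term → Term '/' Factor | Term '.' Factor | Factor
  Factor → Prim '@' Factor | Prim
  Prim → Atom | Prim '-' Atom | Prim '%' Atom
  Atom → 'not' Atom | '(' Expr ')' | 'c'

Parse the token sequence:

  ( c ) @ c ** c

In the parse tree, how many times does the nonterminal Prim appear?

4

[Expr [Term [Factor [Prim [Atom ( [Expr [Term [Factor [Prim [Atom c]]]]] )]] @ [Factor [Prim [Atom c]]]]] ** [Expr [Term [Factor [Prim [Atom c]]]]]]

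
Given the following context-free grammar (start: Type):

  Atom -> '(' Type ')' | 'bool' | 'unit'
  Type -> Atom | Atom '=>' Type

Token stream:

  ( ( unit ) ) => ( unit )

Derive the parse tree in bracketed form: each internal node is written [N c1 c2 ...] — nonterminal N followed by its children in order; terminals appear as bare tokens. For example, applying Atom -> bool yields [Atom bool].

[Type [Atom ( [Type [Atom ( [Type [Atom unit]] )]] )] => [Type [Atom ( [Type [Atom unit]] )]]]

Type
Atom => Type
( Type ) => Type
( Atom ) => Type
( ( Type ) ) => Type
( ( Atom ) ) => Type
( ( unit ) ) => Type
( ( unit ) ) => Atom
( ( unit ) ) => ( Type )
( ( unit ) ) => ( Atom )
( ( unit ) ) => ( unit )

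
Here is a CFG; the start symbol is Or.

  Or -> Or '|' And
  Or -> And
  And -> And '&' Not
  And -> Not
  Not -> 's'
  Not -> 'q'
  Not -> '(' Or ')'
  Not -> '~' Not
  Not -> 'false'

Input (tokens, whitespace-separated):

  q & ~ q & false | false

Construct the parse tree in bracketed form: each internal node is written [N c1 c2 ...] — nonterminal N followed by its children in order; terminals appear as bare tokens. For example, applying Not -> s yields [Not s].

[Or [Or [And [And [And [Not q]] & [Not ~ [Not q]]] & [Not false]]] | [And [Not false]]]

Or
Or | And
And | And
And & Not | And
And & Not & Not | And
Not & Not & Not | And
q & Not & Not | And
q & ~ Not & Not | And
q & ~ q & Not | And
q & ~ q & false | And
q & ~ q & false | Not
q & ~ q & false | false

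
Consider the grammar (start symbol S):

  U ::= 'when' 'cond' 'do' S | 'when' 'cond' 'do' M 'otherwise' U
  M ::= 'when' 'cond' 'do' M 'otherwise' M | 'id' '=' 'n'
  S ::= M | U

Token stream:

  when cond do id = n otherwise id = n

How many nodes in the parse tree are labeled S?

[S [M when cond do [M id = n] otherwise [M id = n]]]

1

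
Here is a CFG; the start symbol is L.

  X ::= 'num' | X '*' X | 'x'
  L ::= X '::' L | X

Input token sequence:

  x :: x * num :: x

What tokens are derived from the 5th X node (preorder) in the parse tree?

[L [X x] :: [L [X [X x] * [X num]] :: [L [X x]]]]

x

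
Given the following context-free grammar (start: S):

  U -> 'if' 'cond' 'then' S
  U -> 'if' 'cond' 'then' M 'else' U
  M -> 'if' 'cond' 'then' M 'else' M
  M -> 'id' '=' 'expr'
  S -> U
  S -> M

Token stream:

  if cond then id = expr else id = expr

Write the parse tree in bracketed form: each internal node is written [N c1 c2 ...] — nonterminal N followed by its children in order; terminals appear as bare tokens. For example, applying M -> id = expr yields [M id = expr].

S
M
if cond then M else M
if cond then id = expr else M
if cond then id = expr else id = expr

[S [M if cond then [M id = expr] else [M id = expr]]]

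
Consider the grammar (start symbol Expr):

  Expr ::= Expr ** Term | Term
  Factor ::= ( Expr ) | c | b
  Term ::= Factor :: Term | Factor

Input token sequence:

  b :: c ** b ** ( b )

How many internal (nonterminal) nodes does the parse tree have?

14

[Expr [Expr [Expr [Term [Factor b] :: [Term [Factor c]]]] ** [Term [Factor b]]] ** [Term [Factor ( [Expr [Term [Factor b]]] )]]]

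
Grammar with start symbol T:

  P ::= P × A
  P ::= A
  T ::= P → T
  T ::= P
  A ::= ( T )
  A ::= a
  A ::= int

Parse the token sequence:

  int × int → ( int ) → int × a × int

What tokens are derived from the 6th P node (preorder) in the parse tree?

[T [P [P [A int]] × [A int]] → [T [P [A ( [T [P [A int]]] )]] → [T [P [P [P [A int]] × [A a]] × [A int]]]]]

int × a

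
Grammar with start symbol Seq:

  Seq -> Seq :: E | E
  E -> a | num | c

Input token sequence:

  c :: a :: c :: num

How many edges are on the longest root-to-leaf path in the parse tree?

5

[Seq [Seq [Seq [Seq [E c]] :: [E a]] :: [E c]] :: [E num]]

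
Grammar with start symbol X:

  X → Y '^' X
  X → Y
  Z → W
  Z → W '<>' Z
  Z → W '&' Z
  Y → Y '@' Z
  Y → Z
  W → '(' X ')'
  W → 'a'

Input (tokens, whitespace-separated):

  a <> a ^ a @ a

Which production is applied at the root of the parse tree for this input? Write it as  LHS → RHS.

X → Y '^' X

[X [Y [Z [W a] <> [Z [W a]]]] ^ [X [Y [Y [Z [W a]]] @ [Z [W a]]]]]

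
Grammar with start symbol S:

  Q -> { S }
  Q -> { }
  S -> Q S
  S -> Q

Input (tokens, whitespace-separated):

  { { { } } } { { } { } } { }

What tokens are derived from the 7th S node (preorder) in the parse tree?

[S [Q { [S [Q { [S [Q { }]] }]] }] [S [Q { [S [Q { }] [S [Q { }]]] }] [S [Q { }]]]]

{ }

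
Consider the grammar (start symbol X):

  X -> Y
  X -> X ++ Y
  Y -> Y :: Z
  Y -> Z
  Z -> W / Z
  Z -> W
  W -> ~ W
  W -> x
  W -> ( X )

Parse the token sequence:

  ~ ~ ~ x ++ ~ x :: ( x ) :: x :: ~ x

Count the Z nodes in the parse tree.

6

[X [X [Y [Z [W ~ [W ~ [W ~ [W x]]]]]]] ++ [Y [Y [Y [Y [Z [W ~ [W x]]]] :: [Z [W ( [X [Y [Z [W x]]]] )]]] :: [Z [W x]]] :: [Z [W ~ [W x]]]]]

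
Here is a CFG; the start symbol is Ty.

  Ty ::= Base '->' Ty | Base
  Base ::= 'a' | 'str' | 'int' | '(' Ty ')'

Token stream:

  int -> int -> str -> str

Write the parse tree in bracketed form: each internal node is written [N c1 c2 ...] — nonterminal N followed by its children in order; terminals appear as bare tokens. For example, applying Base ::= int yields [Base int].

Ty
Base -> Ty
int -> Ty
int -> Base -> Ty
int -> int -> Ty
int -> int -> Base -> Ty
int -> int -> str -> Ty
int -> int -> str -> Base
int -> int -> str -> str

[Ty [Base int] -> [Ty [Base int] -> [Ty [Base str] -> [Ty [Base str]]]]]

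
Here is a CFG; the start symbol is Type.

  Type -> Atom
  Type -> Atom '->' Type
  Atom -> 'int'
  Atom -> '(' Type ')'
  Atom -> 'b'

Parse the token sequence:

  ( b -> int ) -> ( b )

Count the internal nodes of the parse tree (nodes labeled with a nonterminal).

[Type [Atom ( [Type [Atom b] -> [Type [Atom int]]] )] -> [Type [Atom ( [Type [Atom b]] )]]]

10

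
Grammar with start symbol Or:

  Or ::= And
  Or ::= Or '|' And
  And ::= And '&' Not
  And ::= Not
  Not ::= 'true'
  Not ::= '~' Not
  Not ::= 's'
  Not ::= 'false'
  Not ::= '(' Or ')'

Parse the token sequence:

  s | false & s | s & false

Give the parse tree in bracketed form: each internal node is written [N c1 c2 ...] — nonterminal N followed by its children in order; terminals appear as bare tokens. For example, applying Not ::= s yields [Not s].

Or
Or | And
Or | And | And
And | And | And
Not | And | And
s | And | And
s | And & Not | And
s | Not & Not | And
s | false & Not | And
s | false & s | And
s | false & s | And & Not
s | false & s | Not & Not
s | false & s | s & Not
s | false & s | s & false

[Or [Or [Or [And [Not s]]] | [And [And [Not false]] & [Not s]]] | [And [And [Not s]] & [Not false]]]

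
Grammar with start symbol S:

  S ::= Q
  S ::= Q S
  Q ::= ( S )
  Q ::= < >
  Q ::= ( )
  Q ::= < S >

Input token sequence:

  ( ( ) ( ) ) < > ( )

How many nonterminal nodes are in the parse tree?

10

[S [Q ( [S [Q ( )] [S [Q ( )]]] )] [S [Q < >] [S [Q ( )]]]]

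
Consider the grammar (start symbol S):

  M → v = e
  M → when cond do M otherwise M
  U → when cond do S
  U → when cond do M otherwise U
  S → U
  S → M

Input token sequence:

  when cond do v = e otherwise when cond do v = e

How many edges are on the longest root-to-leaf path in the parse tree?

[S [U when cond do [M v = e] otherwise [U when cond do [S [M v = e]]]]]

5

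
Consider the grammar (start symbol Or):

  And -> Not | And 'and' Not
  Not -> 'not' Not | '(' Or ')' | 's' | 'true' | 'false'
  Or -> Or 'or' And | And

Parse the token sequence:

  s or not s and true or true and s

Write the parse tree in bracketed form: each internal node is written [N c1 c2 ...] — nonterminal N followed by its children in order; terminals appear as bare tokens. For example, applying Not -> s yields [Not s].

Or
Or or And
Or or And or And
And or And or And
Not or And or And
s or And or And
s or And and Not or And
s or Not and Not or And
s or not Not and Not or And
s or not s and Not or And
s or not s and true or And
s or not s and true or And and Not
s or not s and true or Not and Not
s or not s and true or true and Not
s or not s and true or true and s

[Or [Or [Or [And [Not s]]] or [And [And [Not not [Not s]]] and [Not true]]] or [And [And [Not true]] and [Not s]]]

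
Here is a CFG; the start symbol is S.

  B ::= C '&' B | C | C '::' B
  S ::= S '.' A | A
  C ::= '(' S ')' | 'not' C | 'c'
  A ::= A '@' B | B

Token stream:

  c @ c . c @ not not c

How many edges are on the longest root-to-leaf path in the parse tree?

[S [S [A [A [B [C c]]] @ [B [C c]]]] . [A [A [B [C c]]] @ [B [C not [C not [C c]]]]]]

6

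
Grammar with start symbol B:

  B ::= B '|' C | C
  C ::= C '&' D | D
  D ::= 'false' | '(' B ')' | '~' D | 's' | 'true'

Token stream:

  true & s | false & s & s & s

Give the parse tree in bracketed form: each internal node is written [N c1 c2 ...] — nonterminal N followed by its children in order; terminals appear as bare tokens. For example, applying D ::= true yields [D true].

B
B | C
C | C
C & D | C
D & D | C
true & D | C
true & s | C
true & s | C & D
true & s | C & D & D
true & s | C & D & D & D
true & s | D & D & D & D
true & s | false & D & D & D
true & s | false & s & D & D
true & s | false & s & s & D
true & s | false & s & s & s

[B [B [C [C [D true]] & [D s]]] | [C [C [C [C [D false]] & [D s]] & [D s]] & [D s]]]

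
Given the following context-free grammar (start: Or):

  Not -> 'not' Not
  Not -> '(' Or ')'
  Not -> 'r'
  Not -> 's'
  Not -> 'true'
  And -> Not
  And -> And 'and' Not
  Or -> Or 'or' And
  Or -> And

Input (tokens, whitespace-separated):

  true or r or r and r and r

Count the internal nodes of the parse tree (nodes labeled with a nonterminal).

[Or [Or [Or [And [Not true]]] or [And [Not r]]] or [And [And [And [Not r]] and [Not r]] and [Not r]]]

13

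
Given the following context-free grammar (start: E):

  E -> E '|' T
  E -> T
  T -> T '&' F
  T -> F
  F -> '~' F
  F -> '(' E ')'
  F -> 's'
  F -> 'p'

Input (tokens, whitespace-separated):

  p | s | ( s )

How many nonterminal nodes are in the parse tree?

12

[E [E [E [T [F p]]] | [T [F s]]] | [T [F ( [E [T [F s]]] )]]]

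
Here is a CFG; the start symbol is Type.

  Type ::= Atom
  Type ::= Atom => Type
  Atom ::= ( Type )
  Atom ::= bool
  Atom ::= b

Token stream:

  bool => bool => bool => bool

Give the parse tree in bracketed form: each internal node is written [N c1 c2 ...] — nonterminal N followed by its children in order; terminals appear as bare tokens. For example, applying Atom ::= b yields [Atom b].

Type
Atom => Type
bool => Type
bool => Atom => Type
bool => bool => Type
bool => bool => Atom => Type
bool => bool => bool => Type
bool => bool => bool => Atom
bool => bool => bool => bool

[Type [Atom bool] => [Type [Atom bool] => [Type [Atom bool] => [Type [Atom bool]]]]]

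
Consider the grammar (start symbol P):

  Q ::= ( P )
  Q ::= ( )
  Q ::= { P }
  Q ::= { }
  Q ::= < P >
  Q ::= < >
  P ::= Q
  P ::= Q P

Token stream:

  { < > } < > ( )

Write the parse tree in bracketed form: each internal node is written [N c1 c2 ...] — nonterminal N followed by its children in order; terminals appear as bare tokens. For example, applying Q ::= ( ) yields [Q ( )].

P
Q P
{ P } P
{ Q } P
{ < > } P
{ < > } Q P
{ < > } < > P
{ < > } < > Q
{ < > } < > ( )

[P [Q { [P [Q < >]] }] [P [Q < >] [P [Q ( )]]]]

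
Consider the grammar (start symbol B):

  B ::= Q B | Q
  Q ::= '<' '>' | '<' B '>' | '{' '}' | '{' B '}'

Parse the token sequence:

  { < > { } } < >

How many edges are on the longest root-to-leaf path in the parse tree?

[B [Q { [B [Q < >] [B [Q { }]]] }] [B [Q < >]]]

5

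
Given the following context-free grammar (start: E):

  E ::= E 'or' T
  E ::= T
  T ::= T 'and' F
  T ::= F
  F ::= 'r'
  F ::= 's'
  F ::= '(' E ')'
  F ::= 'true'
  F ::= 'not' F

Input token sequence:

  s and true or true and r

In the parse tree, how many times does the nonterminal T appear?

[E [E [T [T [F s]] and [F true]]] or [T [T [F true]] and [F r]]]

4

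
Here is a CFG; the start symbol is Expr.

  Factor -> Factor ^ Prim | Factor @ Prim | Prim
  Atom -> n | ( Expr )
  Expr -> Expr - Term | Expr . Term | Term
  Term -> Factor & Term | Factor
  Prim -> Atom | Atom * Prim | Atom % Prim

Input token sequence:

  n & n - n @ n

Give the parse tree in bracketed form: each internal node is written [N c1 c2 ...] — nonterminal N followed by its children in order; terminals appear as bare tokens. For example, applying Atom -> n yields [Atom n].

[Expr [Expr [Term [Factor [Prim [Atom n]]] & [Term [Factor [Prim [Atom n]]]]]] - [Term [Factor [Factor [Prim [Atom n]]] @ [Prim [Atom n]]]]]

Expr
Expr - Term
Term - Term
Factor & Term - Term
Prim & Term - Term
Atom & Term - Term
n & Term - Term
n & Factor - Term
n & Prim - Term
n & Atom - Term
n & n - Term
n & n - Factor
n & n - Factor @ Prim
n & n - Prim @ Prim
n & n - Atom @ Prim
n & n - n @ Prim
n & n - n @ Atom
n & n - n @ n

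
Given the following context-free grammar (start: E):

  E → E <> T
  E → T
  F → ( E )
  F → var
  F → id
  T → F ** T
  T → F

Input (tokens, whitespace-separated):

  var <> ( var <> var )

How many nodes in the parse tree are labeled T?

[E [E [T [F var]]] <> [T [F ( [E [E [T [F var]]] <> [T [F var]]] )]]]

4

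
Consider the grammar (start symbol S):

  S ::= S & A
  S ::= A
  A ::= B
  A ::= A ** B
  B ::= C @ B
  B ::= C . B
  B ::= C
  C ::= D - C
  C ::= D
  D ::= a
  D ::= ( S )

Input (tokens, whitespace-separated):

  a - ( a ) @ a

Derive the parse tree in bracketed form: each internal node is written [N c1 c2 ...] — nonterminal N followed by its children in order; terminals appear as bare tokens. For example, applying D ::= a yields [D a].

S
A
B
C @ B
D - C @ B
a - C @ B
a - D @ B
a - ( S ) @ B
a - ( A ) @ B
a - ( B ) @ B
a - ( C ) @ B
a - ( D ) @ B
a - ( a ) @ B
a - ( a ) @ C
a - ( a ) @ D
a - ( a ) @ a

[S [A [B [C [D a] - [C [D ( [S [A [B [C [D a]]]]] )]]] @ [B [C [D a]]]]]]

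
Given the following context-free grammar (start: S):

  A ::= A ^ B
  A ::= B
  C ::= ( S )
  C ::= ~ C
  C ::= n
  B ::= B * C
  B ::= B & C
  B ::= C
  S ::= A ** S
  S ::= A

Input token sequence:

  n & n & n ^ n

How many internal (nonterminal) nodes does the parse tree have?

11

[S [A [A [B [B [B [C n]] & [C n]] & [C n]]] ^ [B [C n]]]]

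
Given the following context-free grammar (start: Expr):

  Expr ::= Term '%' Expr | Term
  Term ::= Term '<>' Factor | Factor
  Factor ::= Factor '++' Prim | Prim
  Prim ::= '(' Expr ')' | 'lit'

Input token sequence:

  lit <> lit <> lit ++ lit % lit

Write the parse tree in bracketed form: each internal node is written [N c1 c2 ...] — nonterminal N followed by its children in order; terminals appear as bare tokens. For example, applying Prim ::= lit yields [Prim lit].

Expr
Term % Expr
Term <> Factor % Expr
Term <> Factor <> Factor % Expr
Factor <> Factor <> Factor % Expr
Prim <> Factor <> Factor % Expr
lit <> Factor <> Factor % Expr
lit <> Prim <> Factor % Expr
lit <> lit <> Factor % Expr
lit <> lit <> Factor ++ Prim % Expr
lit <> lit <> Prim ++ Prim % Expr
lit <> lit <> lit ++ Prim % Expr
lit <> lit <> lit ++ lit % Expr
lit <> lit <> lit ++ lit % Term
lit <> lit <> lit ++ lit % Factor
lit <> lit <> lit ++ lit % Prim
lit <> lit <> lit ++ lit % lit

[Expr [Term [Term [Term [Factor [Prim lit]]] <> [Factor [Prim lit]]] <> [Factor [Factor [Prim lit]] ++ [Prim lit]]] % [Expr [Term [Factor [Prim lit]]]]]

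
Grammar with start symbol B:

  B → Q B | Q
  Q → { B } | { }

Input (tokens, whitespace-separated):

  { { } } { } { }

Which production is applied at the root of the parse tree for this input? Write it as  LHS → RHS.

B → Q B

[B [Q { [B [Q { }]] }] [B [Q { }] [B [Q { }]]]]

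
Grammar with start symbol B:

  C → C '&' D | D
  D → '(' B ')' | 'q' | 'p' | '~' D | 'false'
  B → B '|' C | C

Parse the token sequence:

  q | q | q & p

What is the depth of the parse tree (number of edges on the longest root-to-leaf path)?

[B [B [B [C [D q]]] | [C [D q]]] | [C [C [D q]] & [D p]]]

5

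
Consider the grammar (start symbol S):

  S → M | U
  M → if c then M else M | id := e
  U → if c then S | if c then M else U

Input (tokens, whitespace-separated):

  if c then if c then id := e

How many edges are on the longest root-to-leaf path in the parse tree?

[S [U if c then [S [U if c then [S [M id := e]]]]]]

6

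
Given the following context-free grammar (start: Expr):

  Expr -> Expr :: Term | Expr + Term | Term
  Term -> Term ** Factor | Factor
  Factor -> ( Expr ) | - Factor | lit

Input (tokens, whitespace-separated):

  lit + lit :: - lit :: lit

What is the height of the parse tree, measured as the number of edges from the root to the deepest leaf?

[Expr [Expr [Expr [Expr [Term [Factor lit]]] + [Term [Factor lit]]] :: [Term [Factor - [Factor lit]]]] :: [Term [Factor lit]]]

6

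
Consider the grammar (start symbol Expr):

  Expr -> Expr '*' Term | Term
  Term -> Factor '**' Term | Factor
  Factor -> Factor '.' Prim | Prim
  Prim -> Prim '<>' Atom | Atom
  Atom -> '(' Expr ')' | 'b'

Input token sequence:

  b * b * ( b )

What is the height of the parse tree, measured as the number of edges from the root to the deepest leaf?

10

[Expr [Expr [Expr [Term [Factor [Prim [Atom b]]]]] * [Term [Factor [Prim [Atom b]]]]] * [Term [Factor [Prim [Atom ( [Expr [Term [Factor [Prim [Atom b]]]]] )]]]]]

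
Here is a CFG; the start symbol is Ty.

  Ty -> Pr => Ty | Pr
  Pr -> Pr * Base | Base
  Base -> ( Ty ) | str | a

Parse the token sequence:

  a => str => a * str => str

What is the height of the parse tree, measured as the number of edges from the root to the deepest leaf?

6

[Ty [Pr [Base a]] => [Ty [Pr [Base str]] => [Ty [Pr [Pr [Base a]] * [Base str]] => [Ty [Pr [Base str]]]]]]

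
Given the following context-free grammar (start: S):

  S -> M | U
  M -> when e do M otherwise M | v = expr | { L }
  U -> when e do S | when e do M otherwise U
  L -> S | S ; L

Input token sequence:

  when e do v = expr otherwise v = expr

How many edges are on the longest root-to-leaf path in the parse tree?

[S [M when e do [M v = expr] otherwise [M v = expr]]]

3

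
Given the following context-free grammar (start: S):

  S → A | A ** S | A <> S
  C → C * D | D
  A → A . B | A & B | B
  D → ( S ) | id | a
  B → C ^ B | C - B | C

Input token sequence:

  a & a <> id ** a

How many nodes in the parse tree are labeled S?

3

[S [A [A [B [C [D a]]]] & [B [C [D a]]]] <> [S [A [B [C [D id]]]] ** [S [A [B [C [D a]]]]]]]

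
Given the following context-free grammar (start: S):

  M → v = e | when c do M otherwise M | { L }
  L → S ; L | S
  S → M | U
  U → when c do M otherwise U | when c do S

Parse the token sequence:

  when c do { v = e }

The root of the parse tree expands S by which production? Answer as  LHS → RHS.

[S [U when c do [S [M { [L [S [M v = e]]] }]]]]

S → U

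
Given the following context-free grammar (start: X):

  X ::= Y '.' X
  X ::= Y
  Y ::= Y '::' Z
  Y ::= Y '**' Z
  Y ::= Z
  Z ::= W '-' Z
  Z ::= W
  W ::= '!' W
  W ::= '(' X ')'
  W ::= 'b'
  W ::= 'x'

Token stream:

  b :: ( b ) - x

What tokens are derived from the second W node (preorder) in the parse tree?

[X [Y [Y [Z [W b]]] :: [Z [W ( [X [Y [Z [W b]]]] )] - [Z [W x]]]]]

( b )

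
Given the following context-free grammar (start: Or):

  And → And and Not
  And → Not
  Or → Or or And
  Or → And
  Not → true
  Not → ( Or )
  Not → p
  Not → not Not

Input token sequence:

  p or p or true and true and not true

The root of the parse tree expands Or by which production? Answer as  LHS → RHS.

Or → Or or And

[Or [Or [Or [And [Not p]]] or [And [Not p]]] or [And [And [And [Not true]] and [Not true]] and [Not not [Not true]]]]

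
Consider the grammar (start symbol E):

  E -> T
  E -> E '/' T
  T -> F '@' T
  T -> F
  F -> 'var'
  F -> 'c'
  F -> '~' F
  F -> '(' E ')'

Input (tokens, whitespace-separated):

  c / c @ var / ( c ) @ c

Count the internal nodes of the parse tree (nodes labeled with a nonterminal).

[E [E [E [T [F c]]] / [T [F c] @ [T [F var]]]] / [T [F ( [E [T [F c]]] )] @ [T [F c]]]]

16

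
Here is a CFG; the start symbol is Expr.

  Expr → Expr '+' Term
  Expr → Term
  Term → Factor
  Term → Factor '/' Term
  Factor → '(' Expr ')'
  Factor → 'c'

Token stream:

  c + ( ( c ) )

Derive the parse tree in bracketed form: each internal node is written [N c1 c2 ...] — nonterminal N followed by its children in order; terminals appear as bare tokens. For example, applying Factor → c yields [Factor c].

[Expr [Expr [Term [Factor c]]] + [Term [Factor ( [Expr [Term [Factor ( [Expr [Term [Factor c]]] )]]] )]]]

Expr
Expr + Term
Term + Term
Factor + Term
c + Term
c + Factor
c + ( Expr )
c + ( Term )
c + ( Factor )
c + ( ( Expr ) )
c + ( ( Term ) )
c + ( ( Factor ) )
c + ( ( c ) )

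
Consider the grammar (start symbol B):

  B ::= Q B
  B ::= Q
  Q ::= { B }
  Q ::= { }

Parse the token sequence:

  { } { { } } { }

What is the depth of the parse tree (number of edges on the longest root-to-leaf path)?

[B [Q { }] [B [Q { [B [Q { }]] }] [B [Q { }]]]]

5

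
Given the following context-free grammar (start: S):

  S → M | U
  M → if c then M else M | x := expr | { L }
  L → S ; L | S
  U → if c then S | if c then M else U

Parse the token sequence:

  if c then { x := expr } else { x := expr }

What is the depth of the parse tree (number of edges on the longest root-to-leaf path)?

6

[S [M if c then [M { [L [S [M x := expr]]] }] else [M { [L [S [M x := expr]]] }]]]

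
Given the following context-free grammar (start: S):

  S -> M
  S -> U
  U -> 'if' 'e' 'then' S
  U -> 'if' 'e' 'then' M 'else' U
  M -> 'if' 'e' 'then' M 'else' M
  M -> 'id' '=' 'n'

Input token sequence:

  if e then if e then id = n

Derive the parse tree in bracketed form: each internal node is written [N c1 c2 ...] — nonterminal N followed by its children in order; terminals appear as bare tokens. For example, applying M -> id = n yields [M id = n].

[S [U if e then [S [U if e then [S [M id = n]]]]]]

S
U
if e then S
if e then U
if e then if e then S
if e then if e then M
if e then if e then id = n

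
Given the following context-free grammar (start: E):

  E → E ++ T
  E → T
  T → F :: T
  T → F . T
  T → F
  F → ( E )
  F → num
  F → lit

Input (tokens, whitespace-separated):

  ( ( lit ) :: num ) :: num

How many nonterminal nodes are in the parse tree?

[E [T [F ( [E [T [F ( [E [T [F lit]]] )] :: [T [F num]]]] )] :: [T [F num]]]]

13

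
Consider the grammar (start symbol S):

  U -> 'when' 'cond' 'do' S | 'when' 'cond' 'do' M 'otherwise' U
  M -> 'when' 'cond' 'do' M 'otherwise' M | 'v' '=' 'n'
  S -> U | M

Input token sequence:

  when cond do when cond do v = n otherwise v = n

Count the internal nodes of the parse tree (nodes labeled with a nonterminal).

6

[S [U when cond do [S [M when cond do [M v = n] otherwise [M v = n]]]]]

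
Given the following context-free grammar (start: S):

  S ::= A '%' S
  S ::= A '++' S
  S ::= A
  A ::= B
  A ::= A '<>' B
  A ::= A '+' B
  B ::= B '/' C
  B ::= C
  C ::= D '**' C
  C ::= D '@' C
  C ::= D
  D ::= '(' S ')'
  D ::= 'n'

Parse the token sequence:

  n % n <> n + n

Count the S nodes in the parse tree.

2

[S [A [B [C [D n]]]] % [S [A [A [A [B [C [D n]]]] <> [B [C [D n]]]] + [B [C [D n]]]]]]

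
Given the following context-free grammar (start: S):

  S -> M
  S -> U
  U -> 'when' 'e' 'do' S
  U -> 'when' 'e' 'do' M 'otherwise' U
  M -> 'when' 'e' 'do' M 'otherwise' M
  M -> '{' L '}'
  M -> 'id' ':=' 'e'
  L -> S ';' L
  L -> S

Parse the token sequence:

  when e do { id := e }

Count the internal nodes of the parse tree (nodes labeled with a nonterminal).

7

[S [U when e do [S [M { [L [S [M id := e]]] }]]]]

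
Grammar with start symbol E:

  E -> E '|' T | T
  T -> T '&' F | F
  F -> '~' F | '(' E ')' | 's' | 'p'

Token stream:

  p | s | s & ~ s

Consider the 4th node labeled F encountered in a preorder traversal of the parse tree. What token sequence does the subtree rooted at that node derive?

[E [E [E [T [F p]]] | [T [F s]]] | [T [T [F s]] & [F ~ [F s]]]]

~ s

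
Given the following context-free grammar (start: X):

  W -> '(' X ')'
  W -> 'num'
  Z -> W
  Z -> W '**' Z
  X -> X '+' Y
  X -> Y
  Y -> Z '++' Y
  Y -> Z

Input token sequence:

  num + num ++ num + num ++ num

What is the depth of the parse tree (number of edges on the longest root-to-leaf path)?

[X [X [X [Y [Z [W num]]]] + [Y [Z [W num]] ++ [Y [Z [W num]]]]] + [Y [Z [W num]] ++ [Y [Z [W num]]]]]

6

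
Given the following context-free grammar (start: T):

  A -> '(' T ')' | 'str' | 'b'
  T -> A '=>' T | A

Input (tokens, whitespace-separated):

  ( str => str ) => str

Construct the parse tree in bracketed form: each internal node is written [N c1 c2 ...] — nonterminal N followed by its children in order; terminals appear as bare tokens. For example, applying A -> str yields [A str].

T
A => T
( T ) => T
( A => T ) => T
( str => T ) => T
( str => A ) => T
( str => str ) => T
( str => str ) => A
( str => str ) => str

[T [A ( [T [A str] => [T [A str]]] )] => [T [A str]]]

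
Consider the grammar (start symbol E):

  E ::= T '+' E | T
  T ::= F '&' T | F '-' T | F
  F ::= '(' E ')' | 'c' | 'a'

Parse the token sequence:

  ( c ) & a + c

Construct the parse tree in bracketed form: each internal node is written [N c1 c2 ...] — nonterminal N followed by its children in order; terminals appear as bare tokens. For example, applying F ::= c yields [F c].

[E [T [F ( [E [T [F c]]] )] & [T [F a]]] + [E [T [F c]]]]

E
T + E
F & T + E
( E ) & T + E
( T ) & T + E
( F ) & T + E
( c ) & T + E
( c ) & F + E
( c ) & a + E
( c ) & a + T
( c ) & a + F
( c ) & a + c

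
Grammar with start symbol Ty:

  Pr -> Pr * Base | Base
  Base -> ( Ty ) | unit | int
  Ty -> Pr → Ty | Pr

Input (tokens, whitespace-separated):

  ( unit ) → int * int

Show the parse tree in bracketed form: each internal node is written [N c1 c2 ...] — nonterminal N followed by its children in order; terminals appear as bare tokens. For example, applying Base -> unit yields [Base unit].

Ty
Pr → Ty
Base → Ty
( Ty ) → Ty
( Pr ) → Ty
( Base ) → Ty
( unit ) → Ty
( unit ) → Pr
( unit ) → Pr * Base
( unit ) → Base * Base
( unit ) → int * Base
( unit ) → int * int

[Ty [Pr [Base ( [Ty [Pr [Base unit]]] )]] → [Ty [Pr [Pr [Base int]] * [Base int]]]]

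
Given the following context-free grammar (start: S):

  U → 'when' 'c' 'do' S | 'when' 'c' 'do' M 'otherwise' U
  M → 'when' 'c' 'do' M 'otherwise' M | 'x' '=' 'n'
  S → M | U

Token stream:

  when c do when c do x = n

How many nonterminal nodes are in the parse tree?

6

[S [U when c do [S [U when c do [S [M x = n]]]]]]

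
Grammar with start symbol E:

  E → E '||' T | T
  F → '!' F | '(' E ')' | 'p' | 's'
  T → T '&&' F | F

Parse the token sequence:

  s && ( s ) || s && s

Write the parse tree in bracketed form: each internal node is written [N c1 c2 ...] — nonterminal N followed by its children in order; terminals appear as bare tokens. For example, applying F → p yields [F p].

[E [E [T [T [F s]] && [F ( [E [T [F s]]] )]]] || [T [T [F s]] && [F s]]]

E
E || T
T || T
T && F || T
F && F || T
s && F || T
s && ( E ) || T
s && ( T ) || T
s && ( F ) || T
s && ( s ) || T
s && ( s ) || T && F
s && ( s ) || F && F
s && ( s ) || s && F
s && ( s ) || s && s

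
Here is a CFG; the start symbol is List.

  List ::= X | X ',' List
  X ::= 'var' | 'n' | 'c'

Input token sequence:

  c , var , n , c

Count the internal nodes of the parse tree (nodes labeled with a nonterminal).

[List [X c] , [List [X var] , [List [X n] , [List [X c]]]]]

8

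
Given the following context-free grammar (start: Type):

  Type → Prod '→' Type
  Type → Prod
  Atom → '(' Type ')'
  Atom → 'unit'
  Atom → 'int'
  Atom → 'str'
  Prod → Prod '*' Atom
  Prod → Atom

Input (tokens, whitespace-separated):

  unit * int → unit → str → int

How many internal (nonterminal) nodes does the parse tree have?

[Type [Prod [Prod [Atom unit]] * [Atom int]] → [Type [Prod [Atom unit]] → [Type [Prod [Atom str]] → [Type [Prod [Atom int]]]]]]

14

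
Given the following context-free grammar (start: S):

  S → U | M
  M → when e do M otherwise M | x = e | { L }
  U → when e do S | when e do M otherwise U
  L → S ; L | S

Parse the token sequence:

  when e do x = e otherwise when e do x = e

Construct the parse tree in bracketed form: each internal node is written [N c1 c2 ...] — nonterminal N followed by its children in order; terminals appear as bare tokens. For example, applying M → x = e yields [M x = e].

[S [U when e do [M x = e] otherwise [U when e do [S [M x = e]]]]]

S
U
when e do M otherwise U
when e do x = e otherwise U
when e do x = e otherwise when e do S
when e do x = e otherwise when e do M
when e do x = e otherwise when e do x = e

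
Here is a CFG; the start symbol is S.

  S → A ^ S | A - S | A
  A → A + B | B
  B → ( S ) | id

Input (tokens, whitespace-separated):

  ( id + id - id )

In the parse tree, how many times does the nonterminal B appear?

[S [A [B ( [S [A [A [B id]] + [B id]] - [S [A [B id]]]] )]]]

4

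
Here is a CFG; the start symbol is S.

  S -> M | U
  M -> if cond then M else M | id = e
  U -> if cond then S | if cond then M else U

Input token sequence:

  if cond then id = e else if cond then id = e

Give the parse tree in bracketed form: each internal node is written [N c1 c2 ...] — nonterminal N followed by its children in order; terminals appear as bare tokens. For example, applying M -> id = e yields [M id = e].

S
U
if cond then M else U
if cond then id = e else U
if cond then id = e else if cond then S
if cond then id = e else if cond then M
if cond then id = e else if cond then id = e

[S [U if cond then [M id = e] else [U if cond then [S [M id = e]]]]]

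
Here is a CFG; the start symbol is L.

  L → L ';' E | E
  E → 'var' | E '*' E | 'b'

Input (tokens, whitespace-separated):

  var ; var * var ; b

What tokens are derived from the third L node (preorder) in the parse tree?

[L [L [L [E var]] ; [E [E var] * [E var]]] ; [E b]]

var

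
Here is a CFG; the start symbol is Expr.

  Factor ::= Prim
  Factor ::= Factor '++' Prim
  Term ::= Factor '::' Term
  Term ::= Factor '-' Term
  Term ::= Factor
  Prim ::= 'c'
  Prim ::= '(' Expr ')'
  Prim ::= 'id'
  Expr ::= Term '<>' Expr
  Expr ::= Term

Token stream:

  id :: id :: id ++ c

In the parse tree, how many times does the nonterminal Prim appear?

[Expr [Term [Factor [Prim id]] :: [Term [Factor [Prim id]] :: [Term [Factor [Factor [Prim id]] ++ [Prim c]]]]]]

4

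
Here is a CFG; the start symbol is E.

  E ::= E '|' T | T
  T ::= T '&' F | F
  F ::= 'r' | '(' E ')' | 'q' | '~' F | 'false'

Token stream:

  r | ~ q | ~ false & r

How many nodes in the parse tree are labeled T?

4

[E [E [E [T [F r]]] | [T [F ~ [F q]]]] | [T [T [F ~ [F false]]] & [F r]]]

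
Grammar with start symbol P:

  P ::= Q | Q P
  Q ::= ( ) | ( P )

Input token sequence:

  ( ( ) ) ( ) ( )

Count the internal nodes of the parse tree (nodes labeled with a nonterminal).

8

[P [Q ( [P [Q ( )]] )] [P [Q ( )] [P [Q ( )]]]]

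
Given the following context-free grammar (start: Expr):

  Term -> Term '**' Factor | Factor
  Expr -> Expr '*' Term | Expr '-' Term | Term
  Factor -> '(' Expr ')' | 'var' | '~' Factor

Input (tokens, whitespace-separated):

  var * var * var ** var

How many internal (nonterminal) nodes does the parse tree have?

[Expr [Expr [Expr [Term [Factor var]]] * [Term [Factor var]]] * [Term [Term [Factor var]] ** [Factor var]]]

11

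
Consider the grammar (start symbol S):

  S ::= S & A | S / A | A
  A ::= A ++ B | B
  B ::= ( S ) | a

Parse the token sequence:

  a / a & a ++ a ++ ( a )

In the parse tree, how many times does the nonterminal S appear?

[S [S [S [A [B a]]] / [A [B a]]] & [A [A [A [B a]] ++ [B a]] ++ [B ( [S [A [B a]]] )]]]

4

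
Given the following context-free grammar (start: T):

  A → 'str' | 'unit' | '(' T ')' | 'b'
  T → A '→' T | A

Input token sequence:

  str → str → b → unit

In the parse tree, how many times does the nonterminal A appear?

4

[T [A str] → [T [A str] → [T [A b] → [T [A unit]]]]]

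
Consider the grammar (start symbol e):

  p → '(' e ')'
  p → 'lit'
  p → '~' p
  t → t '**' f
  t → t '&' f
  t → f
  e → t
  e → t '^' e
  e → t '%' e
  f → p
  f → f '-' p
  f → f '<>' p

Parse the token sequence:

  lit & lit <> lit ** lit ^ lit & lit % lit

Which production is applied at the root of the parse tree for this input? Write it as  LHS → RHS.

e → t '^' e

[e [t [t [t [f [p lit]]] & [f [f [p lit]] <> [p lit]]] ** [f [p lit]]] ^ [e [t [t [f [p lit]]] & [f [p lit]]] % [e [t [f [p lit]]]]]]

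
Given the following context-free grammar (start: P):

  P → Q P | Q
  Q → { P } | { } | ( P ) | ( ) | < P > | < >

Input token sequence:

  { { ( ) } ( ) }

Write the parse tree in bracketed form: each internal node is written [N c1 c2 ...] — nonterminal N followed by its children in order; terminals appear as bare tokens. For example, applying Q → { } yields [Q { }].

P
Q
{ P }
{ Q P }
{ { P } P }
{ { Q } P }
{ { ( ) } P }
{ { ( ) } Q }
{ { ( ) } ( ) }

[P [Q { [P [Q { [P [Q ( )]] }] [P [Q ( )]]] }]]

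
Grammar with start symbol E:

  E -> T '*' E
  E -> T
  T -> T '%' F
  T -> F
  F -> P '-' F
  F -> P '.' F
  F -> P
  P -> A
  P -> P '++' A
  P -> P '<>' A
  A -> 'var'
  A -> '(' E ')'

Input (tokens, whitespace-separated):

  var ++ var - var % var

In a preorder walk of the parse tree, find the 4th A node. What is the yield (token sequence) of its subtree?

[E [T [T [F [P [P [A var]] ++ [A var]] - [F [P [A var]]]]] % [F [P [A var]]]]]

var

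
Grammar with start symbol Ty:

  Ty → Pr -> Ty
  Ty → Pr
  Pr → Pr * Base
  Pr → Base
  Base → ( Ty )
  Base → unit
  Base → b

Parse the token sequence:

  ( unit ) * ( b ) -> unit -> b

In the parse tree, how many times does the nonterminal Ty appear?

[Ty [Pr [Pr [Base ( [Ty [Pr [Base unit]]] )]] * [Base ( [Ty [Pr [Base b]]] )]] -> [Ty [Pr [Base unit]] -> [Ty [Pr [Base b]]]]]

5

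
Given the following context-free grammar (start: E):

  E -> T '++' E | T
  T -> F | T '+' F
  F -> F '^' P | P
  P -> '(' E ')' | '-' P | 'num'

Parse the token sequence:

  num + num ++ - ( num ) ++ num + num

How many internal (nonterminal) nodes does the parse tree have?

23

[E [T [T [F [P num]]] + [F [P num]]] ++ [E [T [F [P - [P ( [E [T [F [P num]]]] )]]]] ++ [E [T [T [F [P num]]] + [F [P num]]]]]]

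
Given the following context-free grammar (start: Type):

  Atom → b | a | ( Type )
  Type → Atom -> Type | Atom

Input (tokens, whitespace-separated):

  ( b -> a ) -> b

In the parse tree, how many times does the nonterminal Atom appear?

[Type [Atom ( [Type [Atom b] -> [Type [Atom a]]] )] -> [Type [Atom b]]]

4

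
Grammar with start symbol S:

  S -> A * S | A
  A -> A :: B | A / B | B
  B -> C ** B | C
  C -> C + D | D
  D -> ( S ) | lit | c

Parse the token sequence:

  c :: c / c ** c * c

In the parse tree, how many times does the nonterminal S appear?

[S [A [A [A [B [C [D c]]]] :: [B [C [D c]]]] / [B [C [D c]] ** [B [C [D c]]]]] * [S [A [B [C [D c]]]]]]

2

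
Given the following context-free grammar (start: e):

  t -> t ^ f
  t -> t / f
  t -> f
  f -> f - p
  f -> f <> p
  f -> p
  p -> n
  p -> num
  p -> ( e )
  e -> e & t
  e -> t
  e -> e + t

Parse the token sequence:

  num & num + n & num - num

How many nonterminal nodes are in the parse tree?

[e [e [e [e [t [f [p num]]]] & [t [f [p num]]]] + [t [f [p n]]]] & [t [f [f [p num]] - [p num]]]]

18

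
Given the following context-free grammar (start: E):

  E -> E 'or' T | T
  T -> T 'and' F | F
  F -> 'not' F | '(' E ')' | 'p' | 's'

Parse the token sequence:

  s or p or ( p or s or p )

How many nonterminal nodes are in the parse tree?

[E [E [E [T [F s]]] or [T [F p]]] or [T [F ( [E [E [E [T [F p]]] or [T [F s]]] or [T [F p]]] )]]]

18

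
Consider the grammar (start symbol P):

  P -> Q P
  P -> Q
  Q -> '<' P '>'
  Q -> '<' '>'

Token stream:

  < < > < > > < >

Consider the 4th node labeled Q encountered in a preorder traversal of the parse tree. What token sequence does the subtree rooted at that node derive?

< >

[P [Q < [P [Q < >] [P [Q < >]]] >] [P [Q < >]]]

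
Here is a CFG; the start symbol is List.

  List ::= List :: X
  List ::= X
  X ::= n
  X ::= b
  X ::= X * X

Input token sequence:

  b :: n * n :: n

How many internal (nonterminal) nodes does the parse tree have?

8

[List [List [List [X b]] :: [X [X n] * [X n]]] :: [X n]]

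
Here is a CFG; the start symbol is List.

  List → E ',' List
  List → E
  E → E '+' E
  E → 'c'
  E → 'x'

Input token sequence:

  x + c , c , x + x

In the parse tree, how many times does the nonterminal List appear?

3

[List [E [E x] + [E c]] , [List [E c] , [List [E [E x] + [E x]]]]]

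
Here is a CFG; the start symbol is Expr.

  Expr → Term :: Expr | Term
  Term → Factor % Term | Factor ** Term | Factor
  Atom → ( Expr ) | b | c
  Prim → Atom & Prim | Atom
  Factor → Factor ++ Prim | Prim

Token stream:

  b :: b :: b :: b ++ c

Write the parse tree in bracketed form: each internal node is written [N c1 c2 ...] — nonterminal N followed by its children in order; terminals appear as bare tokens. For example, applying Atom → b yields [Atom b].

Expr
Term :: Expr
Factor :: Expr
Prim :: Expr
Atom :: Expr
b :: Expr
b :: Term :: Expr
b :: Factor :: Expr
b :: Prim :: Expr
b :: Atom :: Expr
b :: b :: Expr
b :: b :: Term :: Expr
b :: b :: Factor :: Expr
b :: b :: Prim :: Expr
b :: b :: Atom :: Expr
b :: b :: b :: Expr
b :: b :: b :: Term
b :: b :: b :: Factor
b :: b :: b :: Factor ++ Prim
b :: b :: b :: Prim ++ Prim
b :: b :: b :: Atom ++ Prim
b :: b :: b :: b ++ Prim
b :: b :: b :: b ++ Atom
b :: b :: b :: b ++ c

[Expr [Term [Factor [Prim [Atom b]]]] :: [Expr [Term [Factor [Prim [Atom b]]]] :: [Expr [Term [Factor [Prim [Atom b]]]] :: [Expr [Term [Factor [Factor [Prim [Atom b]]] ++ [Prim [Atom c]]]]]]]]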